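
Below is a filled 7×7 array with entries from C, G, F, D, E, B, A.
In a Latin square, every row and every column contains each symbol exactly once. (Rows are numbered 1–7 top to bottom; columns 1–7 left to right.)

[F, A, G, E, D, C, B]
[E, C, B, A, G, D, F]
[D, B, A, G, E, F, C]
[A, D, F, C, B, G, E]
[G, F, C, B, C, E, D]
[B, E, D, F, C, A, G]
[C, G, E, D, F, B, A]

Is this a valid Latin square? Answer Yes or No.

No

Row 5 contains C twice (at columns 3 and 5), so it is not a permutation.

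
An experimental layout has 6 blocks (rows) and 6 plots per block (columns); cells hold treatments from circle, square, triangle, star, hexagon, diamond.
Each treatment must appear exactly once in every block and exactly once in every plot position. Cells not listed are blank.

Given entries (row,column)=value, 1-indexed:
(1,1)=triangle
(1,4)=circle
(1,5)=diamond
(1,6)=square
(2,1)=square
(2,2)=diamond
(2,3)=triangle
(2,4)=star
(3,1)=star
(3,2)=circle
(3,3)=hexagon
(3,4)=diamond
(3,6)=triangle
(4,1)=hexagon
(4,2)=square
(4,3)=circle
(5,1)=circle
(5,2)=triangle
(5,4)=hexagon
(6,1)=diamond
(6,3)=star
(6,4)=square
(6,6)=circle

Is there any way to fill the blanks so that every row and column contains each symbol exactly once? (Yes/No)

No

Block 1, plot 3: block 1 together with plot 3 already contain {circle, square, triangle, star, hexagon, diamond} — every symbol — so nothing can go there. The grid has no valid completion.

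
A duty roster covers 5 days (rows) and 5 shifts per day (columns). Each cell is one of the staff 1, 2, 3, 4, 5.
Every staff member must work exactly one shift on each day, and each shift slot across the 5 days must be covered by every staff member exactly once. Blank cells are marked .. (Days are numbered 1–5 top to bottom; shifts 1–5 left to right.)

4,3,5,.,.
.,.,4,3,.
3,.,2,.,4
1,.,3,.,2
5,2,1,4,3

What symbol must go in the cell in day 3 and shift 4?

1

Day 1, shift 5: day 1 has {3, 4, 5} and shift 5 has {2, 3, 4}, leaving only 1.
Day 1, shift 4: day 1 has {1, 3, 4, 5} and shift 4 has {3, 4}, leaving only 2.
Day 2, shift 1: day 2 has {3, 4} and shift 1 has {1, 3, 4, 5}, leaving only 2.
Day 2, shift 5: day 2 has {2, 3, 4} and shift 5 has {1, 2, 3, 4}, leaving only 5.
Day 2, shift 2: day 2 has {2, 3, 4, 5} and shift 2 has {2, 3}, leaving only 1.
Day 3, shift 2: day 3 has {2, 3, 4} and shift 2 has {1, 2, 3}, leaving only 5.
Day 3 already has {2, 3, 4, 5} and shift 4 already has {2, 3, 4}, so day 3, shift 4 must be 1.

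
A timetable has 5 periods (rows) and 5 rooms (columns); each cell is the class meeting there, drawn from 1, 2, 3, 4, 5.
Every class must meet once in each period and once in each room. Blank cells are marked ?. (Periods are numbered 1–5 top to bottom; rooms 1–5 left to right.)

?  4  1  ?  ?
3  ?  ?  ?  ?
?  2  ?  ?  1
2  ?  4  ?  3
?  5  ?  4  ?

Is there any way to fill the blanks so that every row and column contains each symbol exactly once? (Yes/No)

Period 1, room 1: period 1 has {1, 4} and room 1 has {2, 3}, so it must be 5.
Period 1, room 5: period 1 has {1, 4, 5} and room 5 has {1, 3}, so it must be 2.
Now period 5, room 5: period 5 together with room 5 already contain {1, 2, 3, 4, 5} — every symbol — so nothing can go there. The grid has no valid completion.

No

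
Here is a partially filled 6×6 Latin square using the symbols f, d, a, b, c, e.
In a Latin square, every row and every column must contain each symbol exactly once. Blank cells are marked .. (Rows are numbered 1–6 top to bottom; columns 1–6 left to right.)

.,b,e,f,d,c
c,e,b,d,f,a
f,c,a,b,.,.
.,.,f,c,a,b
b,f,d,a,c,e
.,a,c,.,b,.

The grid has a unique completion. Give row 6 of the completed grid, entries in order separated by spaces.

d a c e b f

Row 6, column 4: row 6 has {a, b, c} and column 4 has {f, d, a, b, c}, leaving only e.
Row 6, column 1: row 6 has {a, b, c, e} and column 1 has {f, b, c}, leaving only d.
Row 6, column 6: row 6 has {d, a, b, c, e} and column 6 has {a, b, c, e}, leaving only f.
So row 6 reads: d a c e b f.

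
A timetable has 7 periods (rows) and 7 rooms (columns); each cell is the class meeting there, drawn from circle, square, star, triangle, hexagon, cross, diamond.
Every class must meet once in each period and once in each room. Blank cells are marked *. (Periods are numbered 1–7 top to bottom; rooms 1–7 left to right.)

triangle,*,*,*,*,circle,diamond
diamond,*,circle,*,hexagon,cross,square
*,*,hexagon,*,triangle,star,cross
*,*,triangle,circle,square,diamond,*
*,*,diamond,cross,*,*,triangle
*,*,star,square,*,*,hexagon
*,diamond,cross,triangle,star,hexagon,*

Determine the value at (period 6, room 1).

Period 1, room 3: period 1 has {circle, triangle, diamond} and room 3 has {circle, star, triangle, hexagon, cross, diamond}, leaving only square.
Period 1, room 5: period 1 has {circle, square, triangle, diamond} and room 5 has {square, star, triangle, hexagon}, leaving only cross.
Period 2, room 4: period 2 has {circle, square, hexagon, cross, diamond} and room 4 has {circle, square, triangle, cross}, leaving only star.
Period 1, room 4: period 1 has {circle, square, triangle, cross, diamond} and room 4 has {circle, square, star, triangle, cross}, leaving only hexagon.
Period 1, room 2: period 1 has {circle, square, triangle, hexagon, cross, diamond} and room 2 has {diamond}, leaving only star.
Period 2, room 2: period 2 has {circle, square, star, hexagon, cross, diamond} and room 2 has {star, diamond}, leaving only triangle.
Period 3, room 4: period 3 has {star, triangle, hexagon, cross} and room 4 has {circle, square, star, triangle, hexagon, cross}, leaving only diamond.
Period 4, room 7: period 4 has {circle, square, triangle, diamond} and room 7 has {square, triangle, hexagon, cross, diamond}, leaving only star.
Period 5, room 5: period 5 has {triangle, cross, diamond} and room 5 has {square, star, triangle, hexagon, cross}, leaving only circle.
Period 5, room 6: period 5 has {circle, triangle, cross, diamond} and room 6 has {circle, star, hexagon, cross, diamond}, leaving only square.
Period 5, room 2: period 5 has {circle, square, triangle, cross, diamond} and room 2 has {star, triangle, diamond}, leaving only hexagon.
Period 4, room 2: period 4 has {circle, square, star, triangle, diamond} and room 2 has {star, triangle, hexagon, diamond}, leaving only cross.
Period 4, room 1: period 4 has {circle, square, star, triangle, cross, diamond} and room 1 has {triangle, diamond}, leaving only hexagon.
Period 5, room 1: period 5 has {circle, square, triangle, hexagon, cross, diamond} and room 1 has {triangle, hexagon, diamond}, leaving only star.
Period 6, room 2: period 6 has {square, star, hexagon} and room 2 has {star, triangle, hexagon, cross, diamond}, leaving only circle.
Period 6 already has {circle, square, star, hexagon} and room 1 already has {star, triangle, hexagon, diamond}, so period 6, room 1 must be cross.

cross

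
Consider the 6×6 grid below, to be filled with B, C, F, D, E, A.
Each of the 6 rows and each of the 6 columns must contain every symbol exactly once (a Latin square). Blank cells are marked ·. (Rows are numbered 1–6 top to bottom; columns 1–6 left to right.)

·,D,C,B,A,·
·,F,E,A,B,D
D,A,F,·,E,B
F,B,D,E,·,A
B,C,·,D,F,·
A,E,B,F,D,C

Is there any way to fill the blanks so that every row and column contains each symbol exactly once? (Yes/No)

Yes

No row or column among the givens repeats a symbol, and propagating forced cells runs into no contradiction.
One valid completion exists (for instance, E D C B A F / C F E A B D / D A F C E B / F B D E C A / B C A D F E / A E B F D C).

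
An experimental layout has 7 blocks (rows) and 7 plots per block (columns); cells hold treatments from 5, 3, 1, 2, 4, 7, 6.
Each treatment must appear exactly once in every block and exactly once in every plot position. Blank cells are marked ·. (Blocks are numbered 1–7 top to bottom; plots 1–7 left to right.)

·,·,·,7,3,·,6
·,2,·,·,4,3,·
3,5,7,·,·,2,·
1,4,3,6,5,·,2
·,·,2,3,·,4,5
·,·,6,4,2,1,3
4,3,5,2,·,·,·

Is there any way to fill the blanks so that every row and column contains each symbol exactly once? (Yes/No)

No block or plot among the givens repeats a symbol, and propagating forced cells runs into no contradiction.
One valid completion exists (for instance, 2 1 4 7 3 5 6 / 6 2 1 5 4 3 7 / 3 5 7 1 6 2 4 / 1 4 3 6 5 7 2 / 7 6 2 3 1 4 5 / 5 7 6 4 2 1 3 / 4 3 5 2 7 6 1).

Yes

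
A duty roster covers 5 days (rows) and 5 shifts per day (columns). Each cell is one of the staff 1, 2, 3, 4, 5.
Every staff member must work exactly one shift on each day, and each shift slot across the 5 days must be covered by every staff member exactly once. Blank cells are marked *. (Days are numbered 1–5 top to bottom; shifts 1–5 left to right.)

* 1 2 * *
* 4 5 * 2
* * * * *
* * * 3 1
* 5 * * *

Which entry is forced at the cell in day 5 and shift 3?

3

Day 2, shift 4: day 2 has {2, 4, 5} and shift 4 has {3}, leaving only 1.
Day 2, shift 1: day 2 has {1, 2, 4, 5} and shift 1 has {}, leaving only 3.
Day 4, shift 2: day 4 has {1, 3} and shift 2 has {1, 4, 5}, leaving only 2.
Day 3, shift 2: day 3 has {} and shift 2 has {1, 2, 4, 5}, leaving only 3.
Day 4, shift 3: day 4 has {1, 2, 3} and shift 3 has {2, 5}, leaving only 4.
Day 3, shift 3: day 3 has {3} and shift 3 has {2, 4, 5}, leaving only 1.
Day 5 already has {5} and shift 3 already has {1, 2, 4, 5}, so day 5, shift 3 must be 3.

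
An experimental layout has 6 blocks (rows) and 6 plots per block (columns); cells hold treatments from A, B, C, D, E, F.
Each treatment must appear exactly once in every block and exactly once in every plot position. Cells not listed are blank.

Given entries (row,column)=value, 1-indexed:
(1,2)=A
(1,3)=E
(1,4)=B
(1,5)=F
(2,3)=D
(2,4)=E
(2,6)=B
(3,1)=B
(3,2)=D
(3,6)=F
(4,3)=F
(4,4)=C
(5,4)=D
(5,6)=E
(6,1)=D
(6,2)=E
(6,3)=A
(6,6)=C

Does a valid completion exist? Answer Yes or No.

Yes

No block or plot among the givens repeats a symbol, and propagating forced cells runs into no contradiction.
One valid completion exists (for instance, C A E B F D / F C D E A B / B D C A E F / E B F C D A / A F B D C E / D E A F B C).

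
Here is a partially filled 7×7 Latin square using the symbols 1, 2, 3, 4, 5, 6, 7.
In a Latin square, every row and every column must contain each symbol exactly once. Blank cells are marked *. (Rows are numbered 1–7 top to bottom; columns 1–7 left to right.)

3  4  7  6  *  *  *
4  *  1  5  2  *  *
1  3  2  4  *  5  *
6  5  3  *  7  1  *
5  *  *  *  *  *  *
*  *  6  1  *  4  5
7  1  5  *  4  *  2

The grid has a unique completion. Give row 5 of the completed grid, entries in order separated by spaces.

Row 5, column 3: row 5 has {5} and column 3 has {1, 2, 3, 5, 6, 7}, leaving only 4.
Row 1, column 6: row 1 has {3, 4, 6, 7} and column 6 has {1, 4, 5}, leaving only 2.
Row 1, column 7: row 1 has {2, 3, 4, 6, 7} and column 7 has {2, 5}, leaving only 1.
Row 1, column 5: row 1 has {1, 2, 3, 4, 6, 7} and column 5 has {2, 4, 7}, leaving only 5.
Row 3, column 5: row 3 has {1, 2, 3, 4, 5} and column 5 has {2, 4, 5, 7}, leaving only 6.
Row 3, column 7: row 3 has {1, 2, 3, 4, 5, 6} and column 7 has {1, 2, 5}, leaving only 7.
Row 4, column 4: row 4 has {1, 3, 5, 6, 7} and column 4 has {1, 4, 5, 6}, leaving only 2.
Row 4, column 7: row 4 has {1, 2, 3, 5, 6, 7} and column 7 has {1, 2, 5, 7}, leaving only 4.
Row 6, column 1: row 6 has {1, 4, 5, 6} and column 1 has {1, 3, 4, 5, 6, 7}, leaving only 2.
Row 6, column 2: row 6 has {1, 2, 4, 5, 6} and column 2 has {1, 3, 4, 5}, leaving only 7.
Row 2, column 2: row 2 has {1, 2, 4, 5} and column 2 has {1, 3, 4, 5, 7}, leaving only 6.
Row 5, column 2: row 5 has {4, 5} and column 2 has {1, 3, 4, 5, 6, 7}, leaving only 2.
Row 2, column 7: row 2 has {1, 2, 4, 5, 6} and column 7 has {1, 2, 4, 5, 7}, leaving only 3.
Row 5, column 7: row 5 has {2, 4, 5} and column 7 has {1, 2, 3, 4, 5, 7}, leaving only 6.
Row 2, column 6: row 2 has {1, 2, 3, 4, 5, 6} and column 6 has {1, 2, 4, 5}, leaving only 7.
Row 5, column 6: row 5 has {2, 4, 5, 6} and column 6 has {1, 2, 4, 5, 7}, leaving only 3.
Row 5, column 4: row 5 has {2, 3, 4, 5, 6} and column 4 has {1, 2, 4, 5, 6}, leaving only 7.
Row 5, column 5: row 5 has {2, 3, 4, 5, 6, 7} and column 5 has {2, 4, 5, 6, 7}, leaving only 1.
So row 5 reads: 5 2 4 7 1 3 6.

5 2 4 7 1 3 6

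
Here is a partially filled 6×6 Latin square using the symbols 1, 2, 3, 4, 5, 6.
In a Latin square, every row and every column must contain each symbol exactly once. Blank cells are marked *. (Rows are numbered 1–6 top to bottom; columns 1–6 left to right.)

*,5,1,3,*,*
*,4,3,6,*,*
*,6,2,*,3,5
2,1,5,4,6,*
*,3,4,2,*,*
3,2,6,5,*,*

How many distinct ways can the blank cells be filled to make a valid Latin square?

Row 1, column 1: eliminating its row and column leaves {4, 6}.
Row 1, column 5: eliminating its row and column leaves {2, 4}.
Row 1, column 6: eliminating its row and column leaves {2, 4, 6}.
Row 2, column 1: eliminating its row and column leaves {1, 5}.
Row 2, column 5: eliminating its row and column leaves {1, 2, 5}.
Row 2, column 6: eliminating its row and column leaves {1, 2}.
Row 3, column 1: eliminating its row and column leaves {1, 4}.
Row 3, column 4: eliminating its row and column leaves {1}.
Row 4, column 6: eliminating its row and column leaves {3}.
Row 5, column 1: eliminating its row and column leaves {1, 5, 6}.
Row 5, column 5: eliminating its row and column leaves {1, 5}.
Row 5, column 6: eliminating its row and column leaves {1, 6}.
Row 6, column 5: eliminating its row and column leaves {1, 4}.
Row 6, column 6: eliminating its row and column leaves {1, 4}.
Enumerating the assignments across these blanks that avoid any row or column repeat gives 3 completions.

3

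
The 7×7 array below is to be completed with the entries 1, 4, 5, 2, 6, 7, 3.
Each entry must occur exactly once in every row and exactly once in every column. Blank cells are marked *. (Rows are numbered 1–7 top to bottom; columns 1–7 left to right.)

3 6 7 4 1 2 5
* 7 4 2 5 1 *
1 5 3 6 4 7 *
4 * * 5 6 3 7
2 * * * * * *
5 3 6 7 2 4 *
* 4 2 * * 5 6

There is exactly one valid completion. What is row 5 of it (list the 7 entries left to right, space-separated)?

2 1 5 3 7 6 4

Row 5, column 2: row 5 has {2} and column 2 has {4, 5, 6, 7, 3}, leaving only 1.
Row 5, column 3: row 5 has {1, 2} and column 3 has {4, 2, 6, 7, 3}, leaving only 5.
Row 5, column 4: row 5 has {1, 5, 2} and column 4 has {4, 5, 2, 6, 7}, leaving only 3.
Row 5, column 5: row 5 has {1, 5, 2, 3} and column 5 has {1, 4, 5, 2, 6}, leaving only 7.
Row 5, column 6: row 5 has {1, 5, 2, 7, 3} and column 6 has {1, 4, 5, 2, 7, 3}, leaving only 6.
Row 5, column 7: row 5 has {1, 5, 2, 6, 7, 3} and column 7 has {5, 6, 7}, leaving only 4.
So row 5 reads: 2 1 5 3 7 6 4.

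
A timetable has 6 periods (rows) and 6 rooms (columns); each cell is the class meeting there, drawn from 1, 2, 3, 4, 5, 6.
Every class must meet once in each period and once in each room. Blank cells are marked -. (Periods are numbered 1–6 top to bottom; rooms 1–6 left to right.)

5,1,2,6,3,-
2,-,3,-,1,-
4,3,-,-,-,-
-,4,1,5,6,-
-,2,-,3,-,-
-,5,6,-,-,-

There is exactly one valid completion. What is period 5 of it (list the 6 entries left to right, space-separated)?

Period 1, room 6: period 1 has {1, 2, 3, 5, 6} and room 6 has {}, leaving only 4.
Period 2, room 2: period 2 has {1, 2, 3} and room 2 has {1, 2, 3, 4, 5}, leaving only 6.
Period 2, room 4: period 2 has {1, 2, 3, 6} and room 4 has {3, 5, 6}, leaving only 4.
Period 2, room 6: period 2 has {1, 2, 3, 4, 6} and room 6 has {4}, leaving only 5.
Period 3, room 3: period 3 has {3, 4} and room 3 has {1, 2, 3, 6}, leaving only 5.
Period 5, room 3: period 5 has {2, 3} and room 3 has {1, 2, 3, 5, 6}, leaving only 4.
Period 5, room 5: period 5 has {2, 3, 4} and room 5 has {1, 3, 6}, leaving only 5.
Period 3, room 5: period 3 has {3, 4, 5} and room 5 has {1, 3, 5, 6}, leaving only 2.
Period 3, room 4: period 3 has {2, 3, 4, 5} and room 4 has {3, 4, 5, 6}, leaving only 1.
Period 3, room 6: period 3 has {1, 2, 3, 4, 5} and room 6 has {4, 5}, leaving only 6.
Period 5, room 6: period 5 has {2, 3, 4, 5} and room 6 has {4, 5, 6}, leaving only 1.
Period 5, room 1: period 5 has {1, 2, 3, 4, 5} and room 1 has {2, 4, 5}, leaving only 6.
So period 5 reads: 6 2 4 3 5 1.

6 2 4 3 5 1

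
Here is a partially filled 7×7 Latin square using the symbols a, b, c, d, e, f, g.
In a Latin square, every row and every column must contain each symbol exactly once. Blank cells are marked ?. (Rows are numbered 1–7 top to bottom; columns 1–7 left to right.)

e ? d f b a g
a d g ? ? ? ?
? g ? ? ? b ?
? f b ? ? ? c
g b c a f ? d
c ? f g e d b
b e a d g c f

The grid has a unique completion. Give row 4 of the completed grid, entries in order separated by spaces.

d f b e a g c

Row 4, column 1: row 4 has {b, c, f} and column 1 has {a, b, c, e, g}, leaving only d.
Row 4, column 4: row 4 has {b, c, d, f} and column 4 has {a, d, f, g}, leaving only e.
Row 4, column 5: row 4 has {b, c, d, e, f} and column 5 has {b, e, f, g}, leaving only a.
Row 4, column 6: row 4 has {a, b, c, d, e, f} and column 6 has {a, b, c, d}, leaving only g.
So row 4 reads: d f b e a g c.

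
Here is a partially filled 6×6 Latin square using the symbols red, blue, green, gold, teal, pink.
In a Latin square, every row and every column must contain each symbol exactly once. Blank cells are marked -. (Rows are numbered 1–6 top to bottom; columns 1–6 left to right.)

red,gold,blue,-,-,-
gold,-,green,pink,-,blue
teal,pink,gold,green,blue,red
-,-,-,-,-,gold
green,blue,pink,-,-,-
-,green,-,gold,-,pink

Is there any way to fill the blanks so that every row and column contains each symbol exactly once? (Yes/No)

Yes

No row or column among the givens repeats a symbol, and propagating forced cells runs into no contradiction.
One valid completion exists (for instance, red gold blue teal pink green / gold red green pink teal blue / teal pink gold green blue red / pink teal red blue green gold / green blue pink red gold teal / blue green teal gold red pink).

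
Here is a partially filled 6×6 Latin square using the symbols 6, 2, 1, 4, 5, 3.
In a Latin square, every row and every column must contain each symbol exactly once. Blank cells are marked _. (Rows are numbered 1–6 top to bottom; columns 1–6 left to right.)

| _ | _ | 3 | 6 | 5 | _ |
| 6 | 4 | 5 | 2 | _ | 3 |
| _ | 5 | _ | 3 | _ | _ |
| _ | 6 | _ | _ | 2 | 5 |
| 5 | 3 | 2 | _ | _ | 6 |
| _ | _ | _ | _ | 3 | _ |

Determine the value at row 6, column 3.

Row 2, column 5: row 2 has {6, 2, 4, 5, 3} and column 5 has {2, 5, 3}, leaving only 1.
Row 5, column 5: row 5 has {6, 2, 5, 3} and column 5 has {2, 1, 5, 3}, leaving only 4.
Row 3, column 5: row 3 has {5, 3} and column 5 has {2, 1, 4, 5, 3}, leaving only 6.
Row 5, column 4: row 5 has {6, 2, 4, 5, 3} and column 4 has {6, 2, 3}, leaving only 1.
Row 4, column 4: row 4 has {6, 2, 5} and column 4 has {6, 2, 1, 3}, leaving only 4.
Row 4, column 3: row 4 has {6, 2, 4, 5} and column 3 has {2, 5, 3}, leaving only 1.
Row 3, column 3: row 3 has {6, 5, 3} and column 3 has {2, 1, 5, 3}, leaving only 4.
Row 6 already has {3} and column 3 already has {2, 1, 4, 5, 3}, so row 6, column 3 must be 6.

6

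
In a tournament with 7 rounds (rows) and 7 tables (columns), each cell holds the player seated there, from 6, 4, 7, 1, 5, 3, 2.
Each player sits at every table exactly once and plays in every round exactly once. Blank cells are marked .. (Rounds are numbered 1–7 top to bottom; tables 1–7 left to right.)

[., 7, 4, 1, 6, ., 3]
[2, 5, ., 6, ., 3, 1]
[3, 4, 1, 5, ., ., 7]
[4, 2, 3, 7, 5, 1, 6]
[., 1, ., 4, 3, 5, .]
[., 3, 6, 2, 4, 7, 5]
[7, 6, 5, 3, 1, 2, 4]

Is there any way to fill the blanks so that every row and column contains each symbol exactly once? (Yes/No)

Round 1, table 6: round 1 together with table 6 already contain {6, 4, 7, 1, 5, 3, 2} — every symbol — so nothing can go there. The grid has no valid completion.

No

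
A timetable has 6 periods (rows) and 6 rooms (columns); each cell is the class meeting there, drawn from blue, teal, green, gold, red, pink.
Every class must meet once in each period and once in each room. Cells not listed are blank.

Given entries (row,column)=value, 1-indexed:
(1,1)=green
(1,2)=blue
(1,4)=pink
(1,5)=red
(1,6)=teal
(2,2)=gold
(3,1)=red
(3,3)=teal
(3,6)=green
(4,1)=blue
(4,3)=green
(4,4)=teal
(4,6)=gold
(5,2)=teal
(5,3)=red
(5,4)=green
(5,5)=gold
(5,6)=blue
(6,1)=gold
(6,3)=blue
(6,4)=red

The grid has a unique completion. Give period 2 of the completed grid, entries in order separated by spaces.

Period 2, room 3: period 2 has {gold} and room 3 has {blue, teal, green, red}, leaving only pink.
Period 2, room 1: period 2 has {gold, pink} and room 1 has {blue, green, gold, red}, leaving only teal.
Period 2, room 4: period 2 has {teal, gold, pink} and room 4 has {teal, green, red, pink}, leaving only blue.
Period 2, room 5: period 2 has {blue, teal, gold, pink} and room 5 has {gold, red}, leaving only green.
Period 2, room 6: period 2 has {blue, teal, green, gold, pink} and room 6 has {blue, teal, green, gold}, leaving only red.
So period 2 reads: teal gold pink blue green red.

teal gold pink blue green red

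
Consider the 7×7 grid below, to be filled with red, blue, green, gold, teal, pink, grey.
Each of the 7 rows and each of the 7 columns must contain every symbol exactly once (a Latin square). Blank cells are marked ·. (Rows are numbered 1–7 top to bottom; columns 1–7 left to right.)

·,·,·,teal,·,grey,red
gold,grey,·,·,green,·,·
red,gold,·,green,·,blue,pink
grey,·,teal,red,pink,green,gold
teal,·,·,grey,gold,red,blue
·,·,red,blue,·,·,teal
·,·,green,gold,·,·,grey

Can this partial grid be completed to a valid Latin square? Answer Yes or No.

No

Row 2, column 7: row 2 together with column 7 already contain {red, blue, green, gold, teal, pink, grey} — every symbol — so nothing can go there. The grid has no valid completion.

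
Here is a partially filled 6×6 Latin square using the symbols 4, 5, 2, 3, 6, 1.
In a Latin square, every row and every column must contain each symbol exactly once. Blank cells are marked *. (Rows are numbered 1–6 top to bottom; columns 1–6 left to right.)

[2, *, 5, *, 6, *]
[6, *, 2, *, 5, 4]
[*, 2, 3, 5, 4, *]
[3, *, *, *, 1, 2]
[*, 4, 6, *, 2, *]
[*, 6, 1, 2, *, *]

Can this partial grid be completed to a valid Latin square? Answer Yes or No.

Yes

No row or column among the givens repeats a symbol, and propagating forced cells runs into no contradiction.
One valid completion exists (for instance, 2 3 5 4 6 1 / 6 1 2 3 5 4 / 1 2 3 5 4 6 / 3 5 4 6 1 2 / 5 4 6 1 2 3 / 4 6 1 2 3 5).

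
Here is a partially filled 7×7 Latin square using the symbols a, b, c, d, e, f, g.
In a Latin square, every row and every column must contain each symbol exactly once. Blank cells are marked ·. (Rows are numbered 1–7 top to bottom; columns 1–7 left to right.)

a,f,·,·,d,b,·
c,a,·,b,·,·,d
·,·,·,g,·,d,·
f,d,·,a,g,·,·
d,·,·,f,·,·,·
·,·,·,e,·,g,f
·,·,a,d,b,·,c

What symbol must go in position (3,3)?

Row 1, column 4: row 1 has {a, b, d, f} and column 4 has {a, b, d, e, f, g}, leaving only c.
Row 6, column 1: row 6 has {e, f, g} and column 1 has {a, c, d, f}, leaving only b.
Row 3, column 1: row 3 has {d, g} and column 1 has {a, b, c, d, f}, leaving only e.
Row 6, column 2: row 6 has {b, e, f, g} and column 2 has {a, d, f}, leaving only c.
Row 3, column 2: row 3 has {d, e, g} and column 2 has {a, c, d, f}, leaving only b.
Row 3, column 7: row 3 has {b, d, e, g} and column 7 has {c, d, f}, leaving only a.
Row 6, column 3: row 6 has {b, c, e, f, g} and column 3 has {a}, leaving only d.
Row 6, column 5: row 6 has {b, c, d, e, f, g} and column 5 has {b, d, g}, leaving only a.
Row 7, column 1: row 7 has {a, b, c, d} and column 1 has {a, b, c, d, e, f}, leaving only g.
Row 7, column 2: row 7 has {a, b, c, d, g} and column 2 has {a, b, c, d, f}, leaving only e.
Row 5, column 2: row 5 has {d, f} and column 2 has {a, b, c, d, e, f}, leaving only g.
Row 7, column 6: row 7 has {a, b, c, d, e, g} and column 6 has {b, d, g}, leaving only f.
Row 2, column 6: row 2 has {a, b, c, d} and column 6 has {b, d, f, g}, leaving only e.
Row 2, column 5: row 2 has {a, b, c, d, e} and column 5 has {a, b, d, g}, leaving only f.
Row 2, column 3: row 2 has {a, b, c, d, e, f} and column 3 has {a, d}, leaving only g.
Row 1, column 3: row 1 has {a, b, c, d, f} and column 3 has {a, d, g}, leaving only e.
Row 1, column 7: row 1 has {a, b, c, d, e, f} and column 7 has {a, c, d, f}, leaving only g.
Row 3, column 5: row 3 has {a, b, d, e, g} and column 5 has {a, b, d, f, g}, leaving only c.
Row 3 already has {a, b, c, d, e, g} and column 3 already has {a, d, e, g}, so row 3, column 3 must be f.

f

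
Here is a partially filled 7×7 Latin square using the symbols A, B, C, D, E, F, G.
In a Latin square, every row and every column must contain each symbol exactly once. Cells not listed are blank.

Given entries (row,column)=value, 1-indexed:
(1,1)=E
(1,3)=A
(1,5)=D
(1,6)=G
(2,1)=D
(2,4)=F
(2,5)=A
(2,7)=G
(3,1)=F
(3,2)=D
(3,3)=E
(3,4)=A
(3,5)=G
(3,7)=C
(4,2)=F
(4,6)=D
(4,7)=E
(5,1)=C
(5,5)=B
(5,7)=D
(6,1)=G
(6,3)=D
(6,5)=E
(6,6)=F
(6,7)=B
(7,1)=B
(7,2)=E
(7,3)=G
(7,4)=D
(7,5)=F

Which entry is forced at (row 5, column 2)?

G

Row 1, column 7: row 1 has {A, D, E, G} and column 7 has {B, C, D, E, G}, leaving only F.
Row 3, column 6: row 3 has {A, C, D, E, F, G} and column 6 has {D, F, G}, leaving only B.
Row 4, column 1: row 4 has {D, E, F} and column 1 has {B, C, D, E, F, G}, leaving only A.
Row 4, column 5: row 4 has {A, D, E, F} and column 5 has {A, B, D, E, F, G}, leaving only C.
Row 4, column 3: row 4 has {A, C, D, E, F} and column 3 has {A, D, E, G}, leaving only B.
Row 2, column 3: row 2 has {A, D, F, G} and column 3 has {A, B, D, E, G}, leaving only C.
Row 2, column 2: row 2 has {A, C, D, F, G} and column 2 has {D, E, F}, leaving only B.
Row 1, column 2: row 1 has {A, D, E, F, G} and column 2 has {B, D, E, F}, leaving only C.
Row 1, column 4: row 1 has {A, C, D, E, F, G} and column 4 has {A, D, F}, leaving only B.
Row 2, column 6: row 2 has {A, B, C, D, F, G} and column 6 has {B, D, F, G}, leaving only E.
Row 4, column 4: row 4 has {A, B, C, D, E, F} and column 4 has {A, B, D, F}, leaving only G.
Row 5, column 3: row 5 has {B, C, D} and column 3 has {A, B, C, D, E, G}, leaving only F.
Row 5, column 4: row 5 has {B, C, D, F} and column 4 has {A, B, D, F, G}, leaving only E.
Row 5, column 6: row 5 has {B, C, D, E, F} and column 6 has {B, D, E, F, G}, leaving only A.
Row 5 already has {A, B, C, D, E, F} and column 2 already has {B, C, D, E, F}, so row 5, column 2 must be G.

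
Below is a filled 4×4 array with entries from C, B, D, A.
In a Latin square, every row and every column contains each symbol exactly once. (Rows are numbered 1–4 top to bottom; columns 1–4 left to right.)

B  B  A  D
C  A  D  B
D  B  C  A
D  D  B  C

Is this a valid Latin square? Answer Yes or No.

Row 4 contains D twice (at columns 1 and 2); row 1 is also not a permutation.

No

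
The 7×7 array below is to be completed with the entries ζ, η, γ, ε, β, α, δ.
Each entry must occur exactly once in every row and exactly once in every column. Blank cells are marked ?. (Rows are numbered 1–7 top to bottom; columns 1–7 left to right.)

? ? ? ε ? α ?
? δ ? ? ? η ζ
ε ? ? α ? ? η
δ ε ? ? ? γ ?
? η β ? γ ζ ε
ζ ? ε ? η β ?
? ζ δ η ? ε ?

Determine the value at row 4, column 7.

Row 3, column 6: row 3 has {η, ε, α} and column 6 has {ζ, η, γ, ε, β, α}, leaving only δ.
Row 5, column 1: row 5 has {ζ, η, γ, ε, β} and column 1 has {ζ, ε, δ}, leaving only α.
Row 5, column 4: row 5 has {ζ, η, γ, ε, β, α} and column 4 has {η, ε, α}, leaving only δ.
Row 6, column 4: row 6 has {ζ, η, ε, β} and column 4 has {η, ε, α, δ}, leaving only γ.
Row 2, column 4: row 2 has {ζ, η, δ} and column 4 has {η, γ, ε, α, δ}, leaving only β.
Row 2, column 1: row 2 has {ζ, η, β, δ} and column 1 has {ζ, ε, α, δ}, leaving only γ.
Row 2, column 3: row 2 has {ζ, η, γ, β, δ} and column 3 has {ε, β, δ}, leaving only α.
Row 2, column 5: row 2 has {ζ, η, γ, β, α, δ} and column 5 has {η, γ}, leaving only ε.
Row 4, column 4: row 4 has {γ, ε, δ} and column 4 has {η, γ, ε, β, α, δ}, leaving only ζ.
Row 4, column 3: row 4 has {ζ, γ, ε, δ} and column 3 has {ε, β, α, δ}, leaving only η.
Row 6, column 2: row 6 has {ζ, η, γ, ε, β} and column 2 has {ζ, η, ε, δ}, leaving only α.
Row 6, column 7: row 6 has {ζ, η, γ, ε, β, α} and column 7 has {ζ, η, ε}, leaving only δ.
Row 7, column 1: row 7 has {ζ, η, ε, δ} and column 1 has {ζ, γ, ε, α, δ}, leaving only β.
Row 1, column 1: row 1 has {ε, α} and column 1 has {ζ, γ, ε, β, α, δ}, leaving only η.
Row 7, column 5: row 7 has {ζ, η, ε, β, δ} and column 5 has {η, γ, ε}, leaving only α.
Row 4, column 5: row 4 has {ζ, η, γ, ε, δ} and column 5 has {η, γ, ε, α}, leaving only β.
Row 4 already has {ζ, η, γ, ε, β, δ} and column 7 already has {ζ, η, ε, δ}, so row 4, column 7 must be α.

α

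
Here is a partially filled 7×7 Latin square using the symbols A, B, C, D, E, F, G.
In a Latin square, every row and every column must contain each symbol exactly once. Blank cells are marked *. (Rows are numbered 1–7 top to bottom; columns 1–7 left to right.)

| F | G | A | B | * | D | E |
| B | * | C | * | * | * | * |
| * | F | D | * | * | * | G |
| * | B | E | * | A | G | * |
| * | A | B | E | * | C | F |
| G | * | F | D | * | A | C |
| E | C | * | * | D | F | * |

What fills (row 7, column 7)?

Row 1, column 5: row 1 has {A, B, D, E, F, G} and column 5 has {A, D}, leaving only C.
Row 2, column 6: row 2 has {B, C} and column 6 has {A, C, D, F, G}, leaving only E.
Row 2, column 2: row 2 has {B, C, E} and column 2 has {A, B, C, F, G}, leaving only D.
Row 2, column 7: row 2 has {B, C, D, E} and column 7 has {C, E, F, G}, leaving only A.
Row 7 already has {C, D, E, F} and column 7 already has {A, C, E, F, G}, so row 7, column 7 must be B.

B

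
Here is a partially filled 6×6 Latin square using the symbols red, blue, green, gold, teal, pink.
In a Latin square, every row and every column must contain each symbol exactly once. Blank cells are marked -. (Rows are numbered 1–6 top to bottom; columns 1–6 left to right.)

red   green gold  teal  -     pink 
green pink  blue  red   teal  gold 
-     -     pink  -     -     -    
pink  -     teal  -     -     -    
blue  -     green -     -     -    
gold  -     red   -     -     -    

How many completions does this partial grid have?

20

Row 1, column 5: eliminating its row and column leaves {blue}.
Row 3, column 1: eliminating its row and column leaves {teal}.
Row 3, column 2: eliminating its row and column leaves {red, blue, gold, teal}.
Row 3, column 4: eliminating its row and column leaves {blue, green, gold}.
Row 3, column 5: eliminating its row and column leaves {red, blue, green, gold}.
Row 3, column 6: eliminating its row and column leaves {red, blue, green, teal}.
Row 4, column 2: eliminating its row and column leaves {red, blue, gold}.
Row 4, column 4: eliminating its row and column leaves {blue, green, gold}.
Row 4, column 5: eliminating its row and column leaves {red, blue, green, gold}.
Row 4, column 6: eliminating its row and column leaves {red, blue, green}.
Row 5, column 2: eliminating its row and column leaves {red, gold, teal}.
Row 5, column 4: eliminating its row and column leaves {gold, pink}.
Row 5, column 5: eliminating its row and column leaves {red, gold, pink}.
Row 5, column 6: eliminating its row and column leaves {red, teal}.
Row 6, column 2: eliminating its row and column leaves {blue, teal}.
Row 6, column 4: eliminating its row and column leaves {blue, green, pink}.
Row 6, column 5: eliminating its row and column leaves {blue, green, pink}.
Row 6, column 6: eliminating its row and column leaves {blue, green, teal}.
Enumerating the assignments across these blanks that avoid any row or column repeat gives 20 completions.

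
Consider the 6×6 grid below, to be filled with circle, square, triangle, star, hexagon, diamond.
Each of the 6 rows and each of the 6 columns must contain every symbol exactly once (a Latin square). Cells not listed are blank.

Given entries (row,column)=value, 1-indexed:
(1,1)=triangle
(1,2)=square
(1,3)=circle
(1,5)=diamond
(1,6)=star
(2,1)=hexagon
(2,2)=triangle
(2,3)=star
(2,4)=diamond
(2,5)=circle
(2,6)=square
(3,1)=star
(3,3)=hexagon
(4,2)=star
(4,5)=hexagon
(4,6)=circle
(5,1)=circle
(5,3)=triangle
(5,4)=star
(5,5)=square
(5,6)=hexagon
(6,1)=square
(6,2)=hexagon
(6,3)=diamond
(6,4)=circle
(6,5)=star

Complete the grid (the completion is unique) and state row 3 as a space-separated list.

Row 3, column 5: row 3 has {star, hexagon} and column 5 has {circle, square, star, hexagon, diamond}, leaving only triangle.
Row 3, column 4: row 3 has {triangle, star, hexagon} and column 4 has {circle, star, diamond}, leaving only square.
Row 3, column 6: row 3 has {square, triangle, star, hexagon} and column 6 has {circle, square, star, hexagon}, leaving only diamond.
Row 3, column 2: row 3 has {square, triangle, star, hexagon, diamond} and column 2 has {square, triangle, star, hexagon}, leaving only circle.
So row 3 reads: star circle hexagon square triangle diamond.

star circle hexagon square triangle diamond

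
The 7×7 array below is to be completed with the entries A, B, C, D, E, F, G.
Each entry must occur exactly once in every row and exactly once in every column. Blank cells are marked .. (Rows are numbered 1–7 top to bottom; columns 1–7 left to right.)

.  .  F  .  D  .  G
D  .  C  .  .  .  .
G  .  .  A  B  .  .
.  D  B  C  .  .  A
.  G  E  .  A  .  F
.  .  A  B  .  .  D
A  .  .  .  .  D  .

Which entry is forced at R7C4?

F

Row 1, column 4: row 1 has {D, F, G} and column 4 has {A, B, C}, leaving only E.
Row 3, column 3: row 3 has {A, B, G} and column 3 has {A, B, C, E, F}, leaving only D.
Row 5, column 4: row 5 has {A, E, F, G} and column 4 has {A, B, C, E}, leaving only D.
Row 7, column 3: row 7 has {A, D} and column 3 has {A, B, C, D, E, F}, leaving only G.
Row 7 already has {A, D, G} and column 4 already has {A, B, C, D, E}, so row 7, column 4 must be F.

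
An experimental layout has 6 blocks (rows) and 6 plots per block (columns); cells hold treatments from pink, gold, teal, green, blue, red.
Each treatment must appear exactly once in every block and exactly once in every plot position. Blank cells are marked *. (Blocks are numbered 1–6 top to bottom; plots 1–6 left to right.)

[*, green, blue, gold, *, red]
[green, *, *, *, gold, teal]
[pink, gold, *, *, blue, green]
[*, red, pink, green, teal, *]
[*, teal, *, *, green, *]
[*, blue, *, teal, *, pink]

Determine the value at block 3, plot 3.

teal

Block 1, plot 1: block 1 has {gold, green, blue, red} and plot 1 has {pink, green}, leaving only teal.
Block 1, plot 5: block 1 has {gold, teal, green, blue, red} and plot 5 has {gold, teal, green, blue}, leaving only pink.
Block 2, plot 2: block 2 has {gold, teal, green} and plot 2 has {gold, teal, green, blue, red}, leaving only pink.
Block 2, plot 3: block 2 has {pink, gold, teal, green} and plot 3 has {pink, blue}, leaving only red.
Block 3 already has {pink, gold, green, blue} and plot 3 already has {pink, blue, red}, so block 3, plot 3 must be teal.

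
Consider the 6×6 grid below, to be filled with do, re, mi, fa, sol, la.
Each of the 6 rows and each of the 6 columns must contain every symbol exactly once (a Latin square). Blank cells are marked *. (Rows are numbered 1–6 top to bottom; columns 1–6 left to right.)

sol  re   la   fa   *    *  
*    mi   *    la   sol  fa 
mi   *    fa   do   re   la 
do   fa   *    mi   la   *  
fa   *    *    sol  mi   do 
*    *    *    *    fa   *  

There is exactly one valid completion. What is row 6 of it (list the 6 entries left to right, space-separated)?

Row 6, column 4: row 6 has {fa} and column 4 has {do, mi, fa, sol, la}, leaving only re.
Row 6, column 1: row 6 has {re, fa} and column 1 has {do, mi, fa, sol}, leaving only la.
Row 1, column 5: row 1 has {re, fa, sol, la} and column 5 has {re, mi, fa, sol, la}, leaving only do.
Row 1, column 6: row 1 has {do, re, fa, sol, la} and column 6 has {do, fa, la}, leaving only mi.
Row 6, column 6: row 6 has {re, fa, la} and column 6 has {do, mi, fa, la}, leaving only sol.
Row 6, column 2: row 6 has {re, fa, sol, la} and column 2 has {re, mi, fa}, leaving only do.
Row 6, column 3: row 6 has {do, re, fa, sol, la} and column 3 has {fa, la}, leaving only mi.
So row 6 reads: la do mi re fa sol.

la do mi re fa sol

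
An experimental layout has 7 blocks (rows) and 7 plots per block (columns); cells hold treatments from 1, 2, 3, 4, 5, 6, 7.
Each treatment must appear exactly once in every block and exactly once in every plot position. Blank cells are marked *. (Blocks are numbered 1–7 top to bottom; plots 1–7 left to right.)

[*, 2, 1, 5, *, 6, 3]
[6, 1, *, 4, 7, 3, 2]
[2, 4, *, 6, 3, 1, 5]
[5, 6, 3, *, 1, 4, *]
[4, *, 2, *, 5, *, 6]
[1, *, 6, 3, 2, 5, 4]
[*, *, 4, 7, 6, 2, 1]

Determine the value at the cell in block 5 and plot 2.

3

Block 1, plot 1: block 1 has {1, 2, 3, 5, 6} and plot 1 has {1, 2, 4, 5, 6}, leaving only 7.
Block 1, plot 5: block 1 has {1, 2, 3, 5, 6, 7} and plot 5 has {1, 2, 3, 5, 6, 7}, leaving only 4.
Block 2, plot 3: block 2 has {1, 2, 3, 4, 6, 7} and plot 3 has {1, 2, 3, 4, 6}, leaving only 5.
Block 3, plot 3: block 3 has {1, 2, 3, 4, 5, 6} and plot 3 has {1, 2, 3, 4, 5, 6}, leaving only 7.
Block 4, plot 4: block 4 has {1, 3, 4, 5, 6} and plot 4 has {3, 4, 5, 6, 7}, leaving only 2.
Block 4, plot 7: block 4 has {1, 2, 3, 4, 5, 6} and plot 7 has {1, 2, 3, 4, 5, 6}, leaving only 7.
Block 5, plot 4: block 5 has {2, 4, 5, 6} and plot 4 has {2, 3, 4, 5, 6, 7}, leaving only 1.
Block 5, plot 6: block 5 has {1, 2, 4, 5, 6} and plot 6 has {1, 2, 3, 4, 5, 6}, leaving only 7.
Block 5 already has {1, 2, 4, 5, 6, 7} and plot 2 already has {1, 2, 4, 6}, so block 5, plot 2 must be 3.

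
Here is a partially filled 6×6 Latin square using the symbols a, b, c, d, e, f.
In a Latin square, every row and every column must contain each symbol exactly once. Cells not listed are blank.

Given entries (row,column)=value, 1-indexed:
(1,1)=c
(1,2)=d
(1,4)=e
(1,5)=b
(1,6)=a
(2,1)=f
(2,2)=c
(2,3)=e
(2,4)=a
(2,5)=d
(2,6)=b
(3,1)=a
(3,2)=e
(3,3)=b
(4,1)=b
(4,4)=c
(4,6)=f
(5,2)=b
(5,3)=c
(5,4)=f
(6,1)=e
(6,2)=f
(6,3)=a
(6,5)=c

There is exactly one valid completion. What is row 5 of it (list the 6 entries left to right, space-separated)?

d b c f a e

Row 5, column 1: row 5 has {b, c, f} and column 1 has {a, b, c, e, f}, leaving only d.
Row 5, column 6: row 5 has {b, c, d, f} and column 6 has {a, b, f}, leaving only e.
Row 5, column 5: row 5 has {b, c, d, e, f} and column 5 has {b, c, d}, leaving only a.
So row 5 reads: d b c f a e.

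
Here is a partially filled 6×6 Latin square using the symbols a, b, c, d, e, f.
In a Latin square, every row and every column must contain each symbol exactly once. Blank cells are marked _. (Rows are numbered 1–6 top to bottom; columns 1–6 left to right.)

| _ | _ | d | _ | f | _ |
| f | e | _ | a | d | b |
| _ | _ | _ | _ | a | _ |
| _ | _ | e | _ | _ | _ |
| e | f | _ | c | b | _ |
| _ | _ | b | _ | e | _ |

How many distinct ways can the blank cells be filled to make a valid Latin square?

Row 1, column 1: eliminating its row and column leaves {a, b, c}.
Row 1, column 2: eliminating its row and column leaves {a, b, c}.
Row 1, column 4: eliminating its row and column leaves {b, e}.
Row 1, column 6: eliminating its row and column leaves {a, c, e}.
Row 2, column 3: eliminating its row and column leaves {c}.
Row 3, column 1: eliminating its row and column leaves {b, c, d}.
Row 3, column 2: eliminating its row and column leaves {b, c, d}.
Row 3, column 3: eliminating its row and column leaves {c, f}.
Row 3, column 4: eliminating its row and column leaves {b, d, e, f}.
Row 3, column 6: eliminating its row and column leaves {c, d, e, f}.
Row 4, column 1: eliminating its row and column leaves {a, b, c, d}.
Row 4, column 2: eliminating its row and column leaves {a, b, c, d}.
Row 4, column 4: eliminating its row and column leaves {b, d, f}.
Row 4, column 5: eliminating its row and column leaves {c}.
Row 4, column 6: eliminating its row and column leaves {a, c, d, f}.
Row 5, column 3: eliminating its row and column leaves {a}.
Row 5, column 6: eliminating its row and column leaves {a, d}.
Row 6, column 1: eliminating its row and column leaves {a, c, d}.
Row 6, column 2: eliminating its row and column leaves {a, c, d}.
Row 6, column 4: eliminating its row and column leaves {d, f}.
Row 6, column 6: eliminating its row and column leaves {a, c, d, f}.
Enumerating the assignments across these blanks that avoid any row or column repeat gives 20 completions.

20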